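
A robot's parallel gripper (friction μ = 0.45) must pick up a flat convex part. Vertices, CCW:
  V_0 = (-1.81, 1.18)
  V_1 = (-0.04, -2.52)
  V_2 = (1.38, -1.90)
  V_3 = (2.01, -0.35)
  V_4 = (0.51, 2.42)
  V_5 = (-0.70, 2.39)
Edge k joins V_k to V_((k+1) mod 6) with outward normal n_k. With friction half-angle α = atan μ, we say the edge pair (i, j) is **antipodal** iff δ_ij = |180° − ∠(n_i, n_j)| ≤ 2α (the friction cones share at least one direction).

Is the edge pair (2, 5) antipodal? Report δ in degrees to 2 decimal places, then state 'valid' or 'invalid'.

α = atan 0.45 = 24.23°;  2α = 48.46°
edge 2: e_2 = (+0.63, +1.55);  n_2 = (+0.9264, -0.3765)
edge 5: e_5 = (-1.11, -1.21);  n_5 = (-0.7369, +0.6760)
∠(n_2, n_5) = 159.59°
δ = |180° − 159.59°| = 20.41°
20.41° ≤ 2α = 48.46°  →  valid

δ = 20.41°, valid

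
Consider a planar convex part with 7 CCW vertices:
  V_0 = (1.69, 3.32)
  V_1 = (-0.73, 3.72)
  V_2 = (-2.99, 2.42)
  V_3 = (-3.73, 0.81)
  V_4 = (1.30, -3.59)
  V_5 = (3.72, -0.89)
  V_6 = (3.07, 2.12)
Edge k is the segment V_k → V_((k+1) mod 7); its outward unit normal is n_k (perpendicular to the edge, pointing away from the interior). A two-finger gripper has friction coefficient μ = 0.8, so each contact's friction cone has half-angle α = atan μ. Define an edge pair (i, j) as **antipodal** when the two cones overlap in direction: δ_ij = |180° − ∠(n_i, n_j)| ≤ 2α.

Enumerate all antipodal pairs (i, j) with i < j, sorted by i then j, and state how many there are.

α = atan 0.8 = 38.66°;  2α = 77.32°
n_0 = (+0.1631, +0.9866)
n_1 = (-0.4986, +0.8668)
n_2 = (-0.9086, +0.4176)
n_3 = (-0.6584, -0.7527)
n_4 = (+0.7447, -0.6674)
n_5 = (+0.9775, +0.2111)
n_6 = (+0.6562, +0.7546)
  (0,1): δ = 140.71°  ·
  (0,2): δ = 105.30°  ·
  (0,3): δ = 31.79°  ✓
  (0,4): δ = 57.52°  ✓
  (0,5): δ = 111.57°  ·
  (0,6): δ = 148.38°  ·
  (1,2): δ = 144.59°  ·
  (1,3): δ = 71.09°  ✓
  (1,4): δ = 18.22°  ✓
  (1,5): δ = 72.28°  ✓
  (1,6): δ = 109.08°  ·
  (2,3): δ = 106.49°  ·
  (2,4): δ = 17.18°  ✓
  (2,5): δ = 36.87°  ✓
  (2,6): δ = 73.68°  ✓
  (3,4): δ = 90.69°  ·
  (3,5): δ = 36.64°  ✓
  (3,6): δ = 0.17°  ✓
  (4,5): δ = 125.94°  ·
  (4,6): δ = 89.14°  ·
  (5,6): δ = 143.19°  ·
antipodal pairs: 10

count = 10; pairs: (0,3), (0,4), (1,3), (1,4), (1,5), (2,4), (2,5), (2,6), (3,5), (3,6)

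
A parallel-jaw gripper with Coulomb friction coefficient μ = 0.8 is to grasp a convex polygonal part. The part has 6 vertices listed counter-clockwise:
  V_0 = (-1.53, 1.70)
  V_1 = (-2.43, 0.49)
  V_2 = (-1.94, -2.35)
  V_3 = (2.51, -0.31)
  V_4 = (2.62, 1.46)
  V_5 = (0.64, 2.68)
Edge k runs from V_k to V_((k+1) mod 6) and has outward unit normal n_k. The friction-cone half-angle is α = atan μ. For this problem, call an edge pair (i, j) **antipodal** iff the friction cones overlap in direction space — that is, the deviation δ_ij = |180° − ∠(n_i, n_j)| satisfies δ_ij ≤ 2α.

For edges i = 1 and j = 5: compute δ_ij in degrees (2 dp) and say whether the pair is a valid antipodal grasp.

α = atan 0.8 = 38.66°;  2α = 77.32°
edge 1: e_1 = (+0.49, -2.84);  n_1 = (-0.9854, -0.1700)
edge 5: e_5 = (-2.17, -0.98);  n_5 = (-0.4116, +0.9114)
∠(n_1, n_5) = 75.48°
δ = |180° − 75.48°| = 104.52°
104.52° > 2α = 77.32°  →  invalid

δ = 104.52°, invalid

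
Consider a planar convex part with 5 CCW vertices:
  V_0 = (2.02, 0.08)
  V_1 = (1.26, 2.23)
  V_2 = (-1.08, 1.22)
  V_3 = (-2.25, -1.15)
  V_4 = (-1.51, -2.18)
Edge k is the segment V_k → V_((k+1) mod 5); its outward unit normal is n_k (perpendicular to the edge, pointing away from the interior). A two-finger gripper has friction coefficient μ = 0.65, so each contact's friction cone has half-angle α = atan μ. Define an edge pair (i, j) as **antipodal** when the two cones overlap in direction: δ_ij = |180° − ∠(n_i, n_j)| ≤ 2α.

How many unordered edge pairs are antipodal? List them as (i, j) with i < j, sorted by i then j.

count = 4; pairs: (0,2), (0,3), (1,4), (2,4)

α = atan 0.65 = 33.02°;  2α = 66.05°
n_0 = (+0.9428, +0.3333)
n_1 = (-0.3963, +0.9181)
n_2 = (-0.8967, +0.4427)
n_3 = (-0.8121, -0.5835)
n_4 = (+0.5392, -0.8422)
  (0,1): δ = 86.12°  ·
  (0,2): δ = 45.74°  ✓
  (0,3): δ = 16.23°  ✓
  (0,4): δ = 103.16°  ·
  (1,2): δ = 139.62°  ·
  (1,3): δ = 77.65°  ·
  (1,4): δ = 9.28°  ✓
  (2,3): δ = 118.03°  ·
  (2,4): δ = 31.10°  ✓
  (3,4): δ = 93.07°  ·
antipodal pairs: 4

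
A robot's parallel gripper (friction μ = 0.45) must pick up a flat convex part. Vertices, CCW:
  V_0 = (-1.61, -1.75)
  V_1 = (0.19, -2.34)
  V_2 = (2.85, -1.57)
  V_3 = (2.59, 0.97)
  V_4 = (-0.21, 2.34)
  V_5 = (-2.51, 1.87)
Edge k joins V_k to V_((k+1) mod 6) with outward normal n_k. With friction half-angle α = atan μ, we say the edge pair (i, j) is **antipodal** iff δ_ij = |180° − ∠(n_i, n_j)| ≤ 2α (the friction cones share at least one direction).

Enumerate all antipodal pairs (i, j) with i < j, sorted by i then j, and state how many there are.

α = atan 0.45 = 24.23°;  2α = 48.46°
n_0 = (-0.3115, -0.9503)
n_1 = (+0.2781, -0.9606)
n_2 = (+0.9948, +0.1018)
n_3 = (+0.4395, +0.8982)
n_4 = (-0.2002, +0.9798)
n_5 = (-0.9705, -0.2413)
  (0,1): δ = 145.71°  ·
  (0,2): δ = 66.01°  ·
  (0,3): δ = 7.92°  ✓
  (0,4): δ = 29.70°  ✓
  (0,5): δ = 122.11°  ·
  (1,2): δ = 100.30°  ·
  (1,3): δ = 42.22°  ✓
  (1,4): δ = 4.60°  ✓
  (1,5): δ = 87.82°  ·
  (2,3): δ = 121.92°  ·
  (2,4): δ = 84.30°  ·
  (2,5): δ = 8.12°  ✓
  (3,4): δ = 142.38°  ·
  (3,5): δ = 49.97°  ·
  (4,5): δ = 87.59°  ·
antipodal pairs: 5

count = 5; pairs: (0,3), (0,4), (1,3), (1,4), (2,5)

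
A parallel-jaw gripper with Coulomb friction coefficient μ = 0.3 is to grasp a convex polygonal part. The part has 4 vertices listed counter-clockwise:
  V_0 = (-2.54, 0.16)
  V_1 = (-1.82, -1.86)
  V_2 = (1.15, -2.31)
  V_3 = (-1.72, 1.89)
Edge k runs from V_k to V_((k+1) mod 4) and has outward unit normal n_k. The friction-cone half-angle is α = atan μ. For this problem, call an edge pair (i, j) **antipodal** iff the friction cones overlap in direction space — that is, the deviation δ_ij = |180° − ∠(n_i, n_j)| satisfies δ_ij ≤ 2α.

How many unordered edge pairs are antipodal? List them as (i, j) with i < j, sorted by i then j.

count = 1; pairs: (0,2)

α = atan 0.3 = 16.70°;  2α = 33.40°
n_0 = (-0.9420, -0.3357)
n_1 = (-0.1498, -0.9887)
n_2 = (+0.8256, +0.5642)
n_3 = (-0.9036, +0.4283)
  (0,1): δ = 118.23°  ·
  (0,2): δ = 14.73°  ✓
  (0,3): δ = 135.02°  ·
  (1,2): δ = 47.04°  ·
  (1,3): δ = 73.26°  ·
  (2,3): δ = 59.71°  ·
antipodal pairs: 1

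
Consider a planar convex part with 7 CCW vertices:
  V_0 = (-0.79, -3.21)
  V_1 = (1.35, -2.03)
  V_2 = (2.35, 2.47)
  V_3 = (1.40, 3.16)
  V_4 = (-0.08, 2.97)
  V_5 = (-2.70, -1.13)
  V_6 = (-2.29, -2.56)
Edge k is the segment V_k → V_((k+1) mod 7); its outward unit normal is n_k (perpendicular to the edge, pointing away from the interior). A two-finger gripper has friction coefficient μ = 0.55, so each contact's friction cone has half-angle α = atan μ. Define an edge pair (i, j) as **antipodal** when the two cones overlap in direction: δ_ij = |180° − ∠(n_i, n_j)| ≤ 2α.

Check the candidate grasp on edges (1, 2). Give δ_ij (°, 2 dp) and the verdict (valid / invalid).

α = atan 0.55 = 28.81°;  2α = 57.62°
edge 1: e_1 = (+1.00, +4.50);  n_1 = (+0.9762, -0.2169)
edge 2: e_2 = (-0.95, +0.69);  n_2 = (+0.5877, +0.8091)
∠(n_1, n_2) = 66.54°
δ = |180° − 66.54°| = 113.46°
113.46° > 2α = 57.62°  →  invalid

δ = 113.46°, invalid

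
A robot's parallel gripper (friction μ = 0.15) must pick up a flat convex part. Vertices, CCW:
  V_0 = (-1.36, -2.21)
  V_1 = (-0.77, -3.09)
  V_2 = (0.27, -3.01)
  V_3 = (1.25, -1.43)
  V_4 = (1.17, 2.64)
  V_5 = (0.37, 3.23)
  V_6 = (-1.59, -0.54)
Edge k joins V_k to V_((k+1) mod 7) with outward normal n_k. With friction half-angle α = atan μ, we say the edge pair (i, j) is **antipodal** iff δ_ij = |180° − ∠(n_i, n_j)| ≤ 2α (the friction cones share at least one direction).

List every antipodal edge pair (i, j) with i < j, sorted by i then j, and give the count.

count = 2; pairs: (2,5), (3,6)

α = atan 0.15 = 8.53°;  2α = 17.06°
n_0 = (-0.8306, -0.5569)
n_1 = (+0.0767, -0.9971)
n_2 = (+0.8498, -0.5271)
n_3 = (+0.9998, +0.0197)
n_4 = (+0.5935, +0.8048)
n_5 = (-0.8873, +0.4613)
n_6 = (-0.9906, -0.1364)
  (0,1): δ = 119.44°  ·
  (0,2): δ = 65.65°  ·
  (0,3): δ = 32.71°  ·
  (0,4): δ = 19.75°  ·
  (0,5): δ = 118.69°  ·
  (0,6): δ = 154.00°  ·
  (1,2): δ = 126.21°  ·
  (1,3): δ = 93.27°  ·
  (1,4): δ = 40.81°  ·
  (1,5): δ = 58.13°  ·
  (1,6): δ = 93.44°  ·
  (2,3): δ = 147.06°  ·
  (2,4): δ = 94.60°  ·
  (2,5): δ = 4.34°  ✓
  (2,6): δ = 39.65°  ·
  (3,4): δ = 127.53°  ·
  (3,5): δ = 28.60°  ·
  (3,6): δ = 6.72°  ✓
  (4,5): δ = 81.06°  ·
  (4,6): δ = 45.75°  ·
  (5,6): δ = 144.69°  ·
antipodal pairs: 2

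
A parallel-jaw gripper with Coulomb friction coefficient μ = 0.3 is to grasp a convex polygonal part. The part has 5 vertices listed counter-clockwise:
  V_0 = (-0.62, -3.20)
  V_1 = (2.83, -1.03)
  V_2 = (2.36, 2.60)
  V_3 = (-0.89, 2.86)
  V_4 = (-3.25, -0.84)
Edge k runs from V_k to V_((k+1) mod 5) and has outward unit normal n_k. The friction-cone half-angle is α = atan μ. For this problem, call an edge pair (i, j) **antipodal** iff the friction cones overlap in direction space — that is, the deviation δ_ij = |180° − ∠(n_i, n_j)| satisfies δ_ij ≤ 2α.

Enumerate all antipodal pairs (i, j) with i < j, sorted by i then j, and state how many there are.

count = 1; pairs: (0,3)

α = atan 0.3 = 16.70°;  2α = 33.40°
n_0 = (+0.5324, -0.8465)
n_1 = (+0.9917, +0.1284)
n_2 = (+0.0797, +0.9968)
n_3 = (-0.8431, +0.5378)
n_4 = (-0.6679, -0.7443)
  (0,1): δ = 114.79°  ·
  (0,2): δ = 36.74°  ·
  (0,3): δ = 25.30°  ✓
  (0,4): δ = 105.93°  ·
  (1,2): δ = 101.95°  ·
  (1,3): δ = 39.91°  ·
  (1,4): δ = 40.72°  ·
  (2,3): δ = 117.96°  ·
  (2,4): δ = 37.33°  ·
  (3,4): δ = 99.37°  ·
antipodal pairs: 1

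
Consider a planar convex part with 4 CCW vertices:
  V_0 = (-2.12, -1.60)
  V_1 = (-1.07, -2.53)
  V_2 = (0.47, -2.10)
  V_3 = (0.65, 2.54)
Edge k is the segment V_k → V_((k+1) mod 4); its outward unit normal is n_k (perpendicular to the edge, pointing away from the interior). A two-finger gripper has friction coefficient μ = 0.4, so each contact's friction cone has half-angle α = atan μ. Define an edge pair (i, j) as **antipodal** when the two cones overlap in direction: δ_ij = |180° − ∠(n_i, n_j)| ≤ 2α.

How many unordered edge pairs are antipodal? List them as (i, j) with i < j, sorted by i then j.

count = 2; pairs: (1,3), (2,3)

α = atan 0.4 = 21.80°;  2α = 43.60°
n_0 = (-0.6630, -0.7486)
n_1 = (+0.2689, -0.9632)
n_2 = (+0.9992, -0.0388)
n_3 = (-0.8311, +0.5561)
  (0,1): δ = 122.87°  ·
  (0,2): δ = 50.69°  ·
  (0,3): δ = 97.75°  ·
  (1,2): δ = 107.82°  ·
  (1,3): δ = 40.61°  ✓
  (2,3): δ = 31.56°  ✓
antipodal pairs: 2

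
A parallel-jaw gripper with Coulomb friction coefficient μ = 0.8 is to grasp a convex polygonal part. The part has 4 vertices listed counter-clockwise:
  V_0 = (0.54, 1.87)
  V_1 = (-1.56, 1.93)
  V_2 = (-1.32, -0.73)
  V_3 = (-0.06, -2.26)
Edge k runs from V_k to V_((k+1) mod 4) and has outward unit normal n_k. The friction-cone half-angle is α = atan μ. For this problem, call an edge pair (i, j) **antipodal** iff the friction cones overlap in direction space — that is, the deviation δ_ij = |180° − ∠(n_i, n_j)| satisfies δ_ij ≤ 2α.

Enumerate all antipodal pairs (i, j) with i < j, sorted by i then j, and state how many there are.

α = atan 0.8 = 38.66°;  2α = 77.32°
n_0 = (+0.0286, +0.9996)
n_1 = (-0.9960, -0.0899)
n_2 = (-0.7719, -0.6357)
n_3 = (+0.9896, -0.1438)
  (0,1): δ = 83.21°  ·
  (0,2): δ = 48.89°  ✓
  (0,3): δ = 83.37°  ·
  (1,2): δ = 145.68°  ·
  (1,3): δ = 13.42°  ✓
  (2,3): δ = 47.74°  ✓
antipodal pairs: 3

count = 3; pairs: (0,2), (1,3), (2,3)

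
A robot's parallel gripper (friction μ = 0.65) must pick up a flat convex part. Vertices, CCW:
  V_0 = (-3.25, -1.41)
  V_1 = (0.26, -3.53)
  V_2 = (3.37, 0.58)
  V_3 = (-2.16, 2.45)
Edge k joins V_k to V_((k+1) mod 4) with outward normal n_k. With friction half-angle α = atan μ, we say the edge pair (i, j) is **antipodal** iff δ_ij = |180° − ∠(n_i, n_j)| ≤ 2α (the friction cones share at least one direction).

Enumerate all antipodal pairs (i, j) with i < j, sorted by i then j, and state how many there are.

count = 2; pairs: (0,2), (1,3)

α = atan 0.65 = 33.02°;  2α = 66.05°
n_0 = (-0.5170, -0.8560)
n_1 = (+0.7974, -0.6034)
n_2 = (+0.3203, +0.9473)
n_3 = (-0.9624, +0.2718)
  (0,1): δ = 95.98°  ·
  (0,2): δ = 12.45°  ✓
  (0,3): δ = 105.36°  ·
  (1,2): δ = 71.57°  ·
  (1,3): δ = 21.35°  ✓
  (2,3): δ = 87.09°  ·
antipodal pairs: 2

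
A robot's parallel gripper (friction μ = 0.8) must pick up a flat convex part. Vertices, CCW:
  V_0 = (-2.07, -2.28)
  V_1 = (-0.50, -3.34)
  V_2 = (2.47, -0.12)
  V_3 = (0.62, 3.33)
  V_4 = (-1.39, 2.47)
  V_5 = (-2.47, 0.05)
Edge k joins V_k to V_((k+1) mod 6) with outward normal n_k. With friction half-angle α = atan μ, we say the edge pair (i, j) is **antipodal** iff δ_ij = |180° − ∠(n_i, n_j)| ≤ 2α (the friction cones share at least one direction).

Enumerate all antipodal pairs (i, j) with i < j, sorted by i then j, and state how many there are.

α = atan 0.8 = 38.66°;  2α = 77.32°
n_0 = (-0.5596, -0.8288)
n_1 = (+0.7351, -0.6780)
n_2 = (+0.8813, +0.4726)
n_3 = (-0.3934, +0.9194)
n_4 = (-0.9132, +0.4075)
n_5 = (-0.9856, -0.1692)
  (0,1): δ = 98.66°  ·
  (0,2): δ = 27.77°  ✓
  (0,3): δ = 57.19°  ✓
  (0,4): δ = 99.98°  ·
  (0,5): δ = 133.77°  ·
  (1,2): δ = 109.11°  ·
  (1,3): δ = 24.15°  ✓
  (1,4): δ = 18.64°  ✓
  (1,5): δ = 52.43°  ✓
  (2,3): δ = 95.04°  ·
  (2,4): δ = 52.25°  ✓
  (2,5): δ = 18.46°  ✓
  (3,4): δ = 137.21°  ·
  (3,5): δ = 103.42°  ·
  (4,5): δ = 146.21°  ·
antipodal pairs: 7

count = 7; pairs: (0,2), (0,3), (1,3), (1,4), (1,5), (2,4), (2,5)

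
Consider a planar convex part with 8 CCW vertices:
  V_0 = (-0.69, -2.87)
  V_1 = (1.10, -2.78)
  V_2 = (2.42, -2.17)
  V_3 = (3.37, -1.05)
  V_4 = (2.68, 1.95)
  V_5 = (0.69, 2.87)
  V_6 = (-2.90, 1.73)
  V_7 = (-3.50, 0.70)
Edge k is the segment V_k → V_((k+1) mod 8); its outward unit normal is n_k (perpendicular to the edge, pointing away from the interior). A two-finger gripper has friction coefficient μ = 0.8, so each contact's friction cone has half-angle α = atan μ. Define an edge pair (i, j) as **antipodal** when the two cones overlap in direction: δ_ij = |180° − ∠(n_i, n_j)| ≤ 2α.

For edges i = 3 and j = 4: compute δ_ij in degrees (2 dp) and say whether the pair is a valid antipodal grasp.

α = atan 0.8 = 38.66°;  2α = 77.32°
edge 3: e_3 = (-0.69, +3.00);  n_3 = (+0.9746, +0.2241)
edge 4: e_4 = (-1.99, +0.92);  n_4 = (+0.4196, +0.9077)
∠(n_3, n_4) = 52.24°
δ = |180° − 52.24°| = 127.76°
127.76° > 2α = 77.32°  →  invalid

δ = 127.76°, invalid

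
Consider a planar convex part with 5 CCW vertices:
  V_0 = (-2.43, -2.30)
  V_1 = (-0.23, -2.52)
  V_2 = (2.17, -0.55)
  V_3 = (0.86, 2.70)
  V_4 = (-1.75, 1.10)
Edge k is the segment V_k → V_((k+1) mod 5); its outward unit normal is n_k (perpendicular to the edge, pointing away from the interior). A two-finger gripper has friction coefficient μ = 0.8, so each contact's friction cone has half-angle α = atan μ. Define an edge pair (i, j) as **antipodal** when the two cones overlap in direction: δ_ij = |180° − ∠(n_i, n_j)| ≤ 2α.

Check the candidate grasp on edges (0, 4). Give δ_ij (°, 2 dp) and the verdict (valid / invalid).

δ = 84.40°, invalid

α = atan 0.8 = 38.66°;  2α = 77.32°
edge 0: e_0 = (+2.20, -0.22);  n_0 = (-0.0995, -0.9950)
edge 4: e_4 = (-0.68, -3.40);  n_4 = (-0.9806, +0.1961)
∠(n_0, n_4) = 95.60°
δ = |180° − 95.60°| = 84.40°
84.40° > 2α = 77.32°  →  invalid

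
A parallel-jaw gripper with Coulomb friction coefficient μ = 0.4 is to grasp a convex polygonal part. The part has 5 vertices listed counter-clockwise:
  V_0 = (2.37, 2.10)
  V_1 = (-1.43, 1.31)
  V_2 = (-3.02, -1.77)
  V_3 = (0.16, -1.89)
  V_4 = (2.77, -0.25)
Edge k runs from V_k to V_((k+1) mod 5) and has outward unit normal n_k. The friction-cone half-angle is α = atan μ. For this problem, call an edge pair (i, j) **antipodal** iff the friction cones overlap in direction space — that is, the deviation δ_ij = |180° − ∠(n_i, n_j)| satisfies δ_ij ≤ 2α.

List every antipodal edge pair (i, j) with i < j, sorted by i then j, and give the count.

count = 4; pairs: (0,2), (0,3), (1,3), (1,4)

α = atan 0.4 = 21.80°;  2α = 43.60°
n_0 = (-0.2035, +0.9791)
n_1 = (-0.8886, +0.4587)
n_2 = (-0.0377, -0.9993)
n_3 = (+0.5320, -0.8467)
n_4 = (+0.9858, +0.1678)
  (0,1): δ = 129.05°  ·
  (0,2): δ = 13.91°  ✓
  (0,3): δ = 20.40°  ✓
  (0,4): δ = 87.92°  ·
  (1,2): δ = 64.86°  ·
  (1,3): δ = 30.55°  ✓
  (1,4): δ = 36.96°  ✓
  (2,3): δ = 145.70°  ·
  (2,4): δ = 78.18°  ·
  (3,4): δ = 112.48°  ·
antipodal pairs: 4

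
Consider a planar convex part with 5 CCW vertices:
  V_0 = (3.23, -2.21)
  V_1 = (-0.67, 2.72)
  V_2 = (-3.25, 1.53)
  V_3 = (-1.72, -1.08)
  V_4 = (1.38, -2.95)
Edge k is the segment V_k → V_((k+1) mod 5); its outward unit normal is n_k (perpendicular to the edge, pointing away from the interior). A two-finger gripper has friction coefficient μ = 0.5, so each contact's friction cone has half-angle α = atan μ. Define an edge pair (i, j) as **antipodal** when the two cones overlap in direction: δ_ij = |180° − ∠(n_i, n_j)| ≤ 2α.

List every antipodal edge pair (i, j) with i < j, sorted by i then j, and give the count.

α = atan 0.5 = 26.57°;  2α = 53.13°
n_0 = (+0.7843, +0.6204)
n_1 = (-0.4188, +0.9081)
n_2 = (-0.8627, -0.5057)
n_3 = (-0.5165, -0.8563)
n_4 = (+0.3714, -0.9285)
  (0,1): δ = 103.59°  ·
  (0,2): δ = 7.97°  ✓
  (0,3): δ = 20.55°  ✓
  (0,4): δ = 73.45°  ·
  (1,2): δ = 84.38°  ·
  (1,3): δ = 55.86°  ·
  (1,4): δ = 2.96°  ✓
  (2,3): δ = 151.48°  ·
  (2,4): δ = 98.58°  ·
  (3,4): δ = 127.10°  ·
antipodal pairs: 3

count = 3; pairs: (0,2), (0,3), (1,4)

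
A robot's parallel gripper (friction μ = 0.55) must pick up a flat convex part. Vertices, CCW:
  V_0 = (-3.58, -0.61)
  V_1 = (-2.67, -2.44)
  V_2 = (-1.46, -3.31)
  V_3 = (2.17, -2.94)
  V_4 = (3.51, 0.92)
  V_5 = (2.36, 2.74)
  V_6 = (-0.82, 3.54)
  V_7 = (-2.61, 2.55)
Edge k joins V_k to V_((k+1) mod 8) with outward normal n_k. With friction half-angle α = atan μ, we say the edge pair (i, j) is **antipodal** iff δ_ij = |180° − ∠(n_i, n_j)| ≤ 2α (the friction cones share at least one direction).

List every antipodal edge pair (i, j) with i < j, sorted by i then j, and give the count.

α = atan 0.55 = 28.81°;  2α = 57.62°
n_0 = (-0.8954, -0.4453)
n_1 = (-0.5838, -0.8119)
n_2 = (+0.1014, -0.9948)
n_3 = (+0.9447, -0.3280)
n_4 = (+0.8454, +0.5342)
n_5 = (+0.2440, +0.9698)
n_6 = (-0.4840, +0.8751)
n_7 = (-0.9560, +0.2934)
  (0,1): δ = 152.16°  ·
  (0,2): δ = 110.62°  ·
  (0,3): δ = 45.58°  ✓
  (0,4): δ = 5.85°  ✓
  (0,5): δ = 49.44°  ✓
  (0,6): δ = 92.51°  ·
  (0,7): δ = 136.50°  ·
  (1,2): δ = 138.46°  ·
  (1,3): δ = 73.43°  ·
  (1,4): δ = 22.00°  ✓
  (1,5): δ = 21.60°  ✓
  (1,6): δ = 64.66°  ·
  (1,7): δ = 108.65°  ·
  (2,3): δ = 114.96°  ·
  (2,4): δ = 63.53°  ·
  (2,5): δ = 19.94°  ✓
  (2,6): δ = 23.13°  ✓
  (2,7): δ = 67.12°  ·
  (3,4): δ = 128.57°  ·
  (3,5): δ = 84.98°  ·
  (3,6): δ = 41.91°  ✓
  (3,7): δ = 2.08°  ✓
  (4,5): δ = 136.41°  ·
  (4,6): δ = 93.34°  ·
  (4,7): δ = 49.35°  ✓
  (5,6): δ = 136.93°  ·
  (5,7): δ = 92.94°  ·
  (6,7): δ = 136.01°  ·
antipodal pairs: 10

count = 10; pairs: (0,3), (0,4), (0,5), (1,4), (1,5), (2,5), (2,6), (3,6), (3,7), (4,7)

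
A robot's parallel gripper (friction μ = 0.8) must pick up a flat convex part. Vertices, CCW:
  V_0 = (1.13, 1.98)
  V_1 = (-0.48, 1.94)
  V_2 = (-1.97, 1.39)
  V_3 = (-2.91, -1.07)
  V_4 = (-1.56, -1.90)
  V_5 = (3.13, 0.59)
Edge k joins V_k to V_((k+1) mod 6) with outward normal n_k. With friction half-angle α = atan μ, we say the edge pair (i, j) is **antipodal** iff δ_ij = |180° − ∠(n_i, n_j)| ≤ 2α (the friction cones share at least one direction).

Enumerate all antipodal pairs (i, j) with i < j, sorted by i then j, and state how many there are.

α = atan 0.8 = 38.66°;  2α = 77.32°
n_0 = (-0.0248, +0.9997)
n_1 = (-0.3463, +0.9381)
n_2 = (-0.9341, +0.3569)
n_3 = (-0.5237, -0.8519)
n_4 = (+0.4689, -0.8832)
n_5 = (+0.5707, +0.8212)
  (0,1): δ = 161.16°  ·
  (0,2): δ = 112.34°  ·
  (0,3): δ = 33.01°  ✓
  (0,4): δ = 26.54°  ✓
  (0,5): δ = 143.78°  ·
  (1,2): δ = 131.17°  ·
  (1,3): δ = 51.84°  ✓
  (1,4): δ = 7.70°  ✓
  (1,5): δ = 124.94°  ·
  (2,3): δ = 100.67°  ·
  (2,4): δ = 41.12°  ✓
  (2,5): δ = 76.11°  ✓
  (3,4): δ = 120.45°  ·
  (3,5): δ = 3.22°  ✓
  (4,5): δ = 62.76°  ✓
antipodal pairs: 8

count = 8; pairs: (0,3), (0,4), (1,3), (1,4), (2,4), (2,5), (3,5), (4,5)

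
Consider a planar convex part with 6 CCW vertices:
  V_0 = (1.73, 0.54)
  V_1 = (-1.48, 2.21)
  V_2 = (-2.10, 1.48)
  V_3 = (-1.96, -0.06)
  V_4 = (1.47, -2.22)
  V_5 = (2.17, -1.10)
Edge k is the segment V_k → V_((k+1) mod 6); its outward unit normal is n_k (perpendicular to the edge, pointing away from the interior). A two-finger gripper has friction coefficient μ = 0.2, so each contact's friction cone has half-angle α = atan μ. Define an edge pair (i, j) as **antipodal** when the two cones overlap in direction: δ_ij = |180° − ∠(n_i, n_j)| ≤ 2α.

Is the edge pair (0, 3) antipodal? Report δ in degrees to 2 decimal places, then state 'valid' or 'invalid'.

α = atan 0.2 = 11.31°;  2α = 22.62°
edge 0: e_0 = (-3.21, +1.67);  n_0 = (+0.4615, +0.8871)
edge 3: e_3 = (+3.43, -2.16);  n_3 = (-0.5329, -0.8462)
∠(n_0, n_3) = 175.29°
δ = |180° − 175.29°| = 4.71°
4.71° ≤ 2α = 22.62°  →  valid

δ = 4.71°, valid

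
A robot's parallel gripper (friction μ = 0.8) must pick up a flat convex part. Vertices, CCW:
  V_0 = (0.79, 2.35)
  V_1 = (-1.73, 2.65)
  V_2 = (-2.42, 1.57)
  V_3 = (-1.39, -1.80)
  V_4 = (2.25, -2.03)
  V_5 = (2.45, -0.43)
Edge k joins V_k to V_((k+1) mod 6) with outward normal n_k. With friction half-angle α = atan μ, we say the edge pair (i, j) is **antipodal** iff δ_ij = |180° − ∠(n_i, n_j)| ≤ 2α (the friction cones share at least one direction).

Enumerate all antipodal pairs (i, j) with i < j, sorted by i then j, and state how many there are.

count = 8; pairs: (0,2), (0,3), (1,3), (1,4), (1,5), (2,4), (2,5), (3,5)

α = atan 0.8 = 38.66°;  2α = 77.32°
n_0 = (+0.1182, +0.9930)
n_1 = (-0.8427, +0.5384)
n_2 = (-0.9563, -0.2923)
n_3 = (-0.0631, -0.9980)
n_4 = (+0.9923, -0.1240)
n_5 = (+0.8586, +0.5127)
  (0,1): δ = 115.79°  ·
  (0,2): δ = 66.22°  ✓
  (0,3): δ = 3.17°  ✓
  (0,4): δ = 89.66°  ·
  (0,5): δ = 127.63°  ·
  (1,2): δ = 130.43°  ·
  (1,3): δ = 61.04°  ✓
  (1,4): δ = 25.45°  ✓
  (1,5): δ = 63.42°  ✓
  (2,3): δ = 110.61°  ·
  (2,4): δ = 24.12°  ✓
  (2,5): δ = 13.85°  ✓
  (3,4): δ = 93.51°  ·
  (3,5): δ = 55.54°  ✓
  (4,5): δ = 142.03°  ·
antipodal pairs: 8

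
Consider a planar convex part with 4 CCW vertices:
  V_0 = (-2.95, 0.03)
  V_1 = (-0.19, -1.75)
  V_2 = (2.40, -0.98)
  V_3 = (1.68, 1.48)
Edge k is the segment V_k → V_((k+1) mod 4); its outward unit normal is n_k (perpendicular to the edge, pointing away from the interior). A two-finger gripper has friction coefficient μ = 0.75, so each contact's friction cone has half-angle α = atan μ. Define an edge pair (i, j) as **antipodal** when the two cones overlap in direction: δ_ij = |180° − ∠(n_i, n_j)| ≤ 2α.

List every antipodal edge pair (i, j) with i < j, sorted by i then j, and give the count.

count = 3; pairs: (0,2), (0,3), (1,3)

α = atan 0.75 = 36.87°;  2α = 73.74°
n_0 = (-0.5420, -0.8404)
n_1 = (+0.2850, -0.9585)
n_2 = (+0.9597, +0.2809)
n_3 = (-0.2989, +0.9543)
  (0,1): δ = 130.62°  ·
  (0,2): δ = 40.87°  ✓
  (0,3): δ = 50.21°  ✓
  (1,2): δ = 90.24°  ·
  (1,3): δ = 0.83°  ✓
  (2,3): δ = 88.92°  ·
antipodal pairs: 3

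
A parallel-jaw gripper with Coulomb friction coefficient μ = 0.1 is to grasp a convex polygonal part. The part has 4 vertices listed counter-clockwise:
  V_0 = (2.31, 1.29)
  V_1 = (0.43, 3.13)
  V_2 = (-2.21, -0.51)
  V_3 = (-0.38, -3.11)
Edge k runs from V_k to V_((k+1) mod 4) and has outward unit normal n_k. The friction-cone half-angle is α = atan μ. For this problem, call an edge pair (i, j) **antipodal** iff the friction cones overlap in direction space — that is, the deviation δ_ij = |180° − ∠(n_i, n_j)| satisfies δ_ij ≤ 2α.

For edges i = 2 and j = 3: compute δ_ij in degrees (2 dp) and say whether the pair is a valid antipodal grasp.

α = atan 0.1 = 5.71°;  2α = 11.42°
edge 2: e_2 = (+1.83, -2.60);  n_2 = (-0.8178, -0.5756)
edge 3: e_3 = (+2.69, +4.40);  n_3 = (+0.8532, -0.5216)
∠(n_2, n_3) = 113.42°
δ = |180° − 113.42°| = 66.58°
66.58° > 2α = 11.42°  →  invalid

δ = 66.58°, invalid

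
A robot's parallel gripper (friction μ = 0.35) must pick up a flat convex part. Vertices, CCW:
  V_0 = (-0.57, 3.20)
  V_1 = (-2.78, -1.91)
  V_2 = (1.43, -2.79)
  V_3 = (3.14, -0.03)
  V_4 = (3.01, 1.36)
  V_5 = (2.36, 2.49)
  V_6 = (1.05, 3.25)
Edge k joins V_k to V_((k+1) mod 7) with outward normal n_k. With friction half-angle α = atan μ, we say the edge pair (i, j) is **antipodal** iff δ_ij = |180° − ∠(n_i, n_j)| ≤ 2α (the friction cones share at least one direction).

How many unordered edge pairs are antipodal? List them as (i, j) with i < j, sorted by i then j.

count = 4; pairs: (0,2), (0,3), (1,5), (1,6)

α = atan 0.35 = 19.29°;  2α = 38.58°
n_0 = (-0.9178, +0.3970)
n_1 = (-0.2046, -0.9788)
n_2 = (+0.8501, -0.5267)
n_3 = (+0.9957, +0.0931)
n_4 = (+0.8668, +0.4986)
n_5 = (+0.5018, +0.8650)
n_6 = (-0.0308, +0.9995)
  (0,1): δ = 78.42°  ·
  (0,2): δ = 8.39°  ✓
  (0,3): δ = 28.73°  ✓
  (0,4): δ = 53.30°  ·
  (0,5): δ = 83.27°  ·
  (0,6): δ = 115.16°  ·
  (1,2): δ = 109.97°  ·
  (1,3): δ = 72.85°  ·
  (1,4): δ = 48.29°  ·
  (1,5): δ = 18.31°  ✓
  (1,6): δ = 13.57°  ✓
  (2,3): δ = 142.88°  ·
  (2,4): δ = 118.31°  ·
  (2,5): δ = 88.34°  ·
  (2,6): δ = 56.45°  ·
  (3,4): δ = 155.43°  ·
  (3,5): δ = 125.46°  ·
  (3,6): δ = 93.58°  ·
  (4,5): δ = 150.03°  ·
  (4,6): δ = 118.14°  ·
  (5,6): δ = 148.11°  ·
antipodal pairs: 4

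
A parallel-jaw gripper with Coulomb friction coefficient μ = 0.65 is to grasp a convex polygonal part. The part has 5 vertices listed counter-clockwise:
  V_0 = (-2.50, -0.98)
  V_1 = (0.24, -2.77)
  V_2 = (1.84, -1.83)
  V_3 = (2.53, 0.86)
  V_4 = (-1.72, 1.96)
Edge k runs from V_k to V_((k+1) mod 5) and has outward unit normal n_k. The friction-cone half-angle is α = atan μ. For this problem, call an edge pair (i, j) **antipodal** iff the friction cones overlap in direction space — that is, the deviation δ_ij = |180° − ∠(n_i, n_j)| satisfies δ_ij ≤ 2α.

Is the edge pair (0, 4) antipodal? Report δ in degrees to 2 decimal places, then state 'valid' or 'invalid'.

δ = 108.30°, invalid

α = atan 0.65 = 33.02°;  2α = 66.05°
edge 0: e_0 = (+2.74, -1.79);  n_0 = (-0.5469, -0.8372)
edge 4: e_4 = (-0.78, -2.94);  n_4 = (-0.9666, +0.2564)
∠(n_0, n_4) = 71.70°
δ = |180° − 71.70°| = 108.30°
108.30° > 2α = 66.05°  →  invalid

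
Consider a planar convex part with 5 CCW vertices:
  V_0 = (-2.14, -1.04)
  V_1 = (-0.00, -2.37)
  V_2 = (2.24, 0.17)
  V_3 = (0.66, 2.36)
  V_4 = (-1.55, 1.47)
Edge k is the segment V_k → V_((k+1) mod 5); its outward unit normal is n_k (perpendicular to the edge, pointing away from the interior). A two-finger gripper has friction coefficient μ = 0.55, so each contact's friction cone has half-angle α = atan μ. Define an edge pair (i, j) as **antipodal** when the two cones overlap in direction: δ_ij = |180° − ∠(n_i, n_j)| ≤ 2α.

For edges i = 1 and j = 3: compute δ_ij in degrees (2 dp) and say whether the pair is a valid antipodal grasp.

δ = 26.66°, valid

α = atan 0.55 = 28.81°;  2α = 57.62°
edge 1: e_1 = (+2.24, +2.54);  n_1 = (+0.7500, -0.6614)
edge 3: e_3 = (-2.21, -0.89);  n_3 = (-0.3736, +0.9276)
∠(n_1, n_3) = 153.34°
δ = |180° − 153.34°| = 26.66°
26.66° ≤ 2α = 57.62°  →  valid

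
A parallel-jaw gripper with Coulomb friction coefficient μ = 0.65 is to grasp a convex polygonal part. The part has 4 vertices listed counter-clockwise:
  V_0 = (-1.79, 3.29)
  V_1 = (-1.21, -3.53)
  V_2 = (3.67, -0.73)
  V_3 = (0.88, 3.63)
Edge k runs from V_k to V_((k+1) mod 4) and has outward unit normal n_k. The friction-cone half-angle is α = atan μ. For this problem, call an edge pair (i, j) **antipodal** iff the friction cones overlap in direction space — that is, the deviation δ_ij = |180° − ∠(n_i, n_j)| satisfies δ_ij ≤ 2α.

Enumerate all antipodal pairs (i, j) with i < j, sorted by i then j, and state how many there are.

α = atan 0.65 = 33.02°;  2α = 66.05°
n_0 = (-0.9964, -0.0847)
n_1 = (+0.4977, -0.8674)
n_2 = (+0.8423, +0.5390)
n_3 = (-0.1263, +0.9920)
  (0,1): δ = 65.02°  ✓
  (0,2): δ = 27.75°  ✓
  (0,3): δ = 92.40°  ·
  (1,2): δ = 87.23°  ·
  (1,3): δ = 22.59°  ✓
  (2,3): δ = 115.36°  ·
antipodal pairs: 3

count = 3; pairs: (0,1), (0,2), (1,3)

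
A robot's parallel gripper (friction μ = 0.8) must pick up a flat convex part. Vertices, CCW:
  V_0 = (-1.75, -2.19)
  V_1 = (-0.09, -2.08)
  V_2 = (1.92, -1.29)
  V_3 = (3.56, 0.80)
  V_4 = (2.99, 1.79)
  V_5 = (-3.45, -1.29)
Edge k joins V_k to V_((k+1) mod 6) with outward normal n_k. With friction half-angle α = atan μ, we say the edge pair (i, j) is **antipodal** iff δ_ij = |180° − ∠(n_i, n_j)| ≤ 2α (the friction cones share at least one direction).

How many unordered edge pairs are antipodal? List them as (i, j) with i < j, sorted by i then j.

count = 6; pairs: (0,3), (0,4), (1,4), (2,4), (3,5), (4,5)

α = atan 0.8 = 38.66°;  2α = 77.32°
n_0 = (+0.0661, -0.9978)
n_1 = (+0.3658, -0.9307)
n_2 = (+0.7867, -0.6173)
n_3 = (+0.8666, +0.4990)
n_4 = (-0.4315, +0.9021)
n_5 = (-0.4679, -0.8838)
  (0,1): δ = 162.33°  ·
  (0,2): δ = 131.91°  ·
  (0,3): δ = 63.86°  ✓
  (0,4): δ = 21.77°  ✓
  (0,5): δ = 148.31°  ·
  (1,2): δ = 149.58°  ·
  (1,3): δ = 81.53°  ·
  (1,4): δ = 4.10°  ✓
  (1,5): δ = 130.65°  ·
  (2,3): δ = 111.95°  ·
  (2,4): δ = 26.32°  ✓
  (2,5): δ = 100.22°  ·
  (3,4): δ = 94.37°  ·
  (3,5): δ = 32.17°  ✓
  (4,5): δ = 53.46°  ✓
antipodal pairs: 6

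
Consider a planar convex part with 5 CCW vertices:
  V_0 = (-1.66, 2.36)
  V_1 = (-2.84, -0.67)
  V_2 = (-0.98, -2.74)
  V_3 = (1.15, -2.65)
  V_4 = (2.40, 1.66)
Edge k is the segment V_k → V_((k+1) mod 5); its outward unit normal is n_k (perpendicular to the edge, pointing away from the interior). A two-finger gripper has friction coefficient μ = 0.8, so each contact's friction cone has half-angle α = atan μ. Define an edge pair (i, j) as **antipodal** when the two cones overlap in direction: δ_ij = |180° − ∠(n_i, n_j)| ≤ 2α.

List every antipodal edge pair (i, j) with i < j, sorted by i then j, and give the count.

count = 5; pairs: (0,2), (0,3), (1,3), (1,4), (2,4)

α = atan 0.8 = 38.66°;  2α = 77.32°
n_0 = (-0.9318, +0.3629)
n_1 = (-0.7438, -0.6684)
n_2 = (+0.0422, -0.9991)
n_3 = (+0.9604, -0.2785)
n_4 = (+0.1699, +0.9855)
  (0,1): δ = 116.78°  ·
  (0,2): δ = 66.30°  ✓
  (0,3): δ = 5.10°  ✓
  (0,4): δ = 101.50°  ·
  (1,2): δ = 129.52°  ·
  (1,3): δ = 58.11°  ✓
  (1,4): δ = 38.28°  ✓
  (2,3): δ = 108.59°  ·
  (2,4): δ = 12.20°  ✓
  (3,4): δ = 83.61°  ·
antipodal pairs: 5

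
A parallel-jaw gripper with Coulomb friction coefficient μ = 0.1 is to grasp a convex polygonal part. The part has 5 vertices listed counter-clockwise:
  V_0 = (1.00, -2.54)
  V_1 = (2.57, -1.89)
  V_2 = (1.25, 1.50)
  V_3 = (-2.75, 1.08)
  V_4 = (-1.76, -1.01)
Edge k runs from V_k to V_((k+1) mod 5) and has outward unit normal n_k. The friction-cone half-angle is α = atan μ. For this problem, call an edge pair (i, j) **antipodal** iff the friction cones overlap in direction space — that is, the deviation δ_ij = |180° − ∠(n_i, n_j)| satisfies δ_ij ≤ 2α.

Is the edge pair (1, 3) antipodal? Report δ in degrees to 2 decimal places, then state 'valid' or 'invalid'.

α = atan 0.1 = 5.71°;  2α = 11.42°
edge 1: e_1 = (-1.32, +3.39);  n_1 = (+0.9318, +0.3628)
edge 3: e_3 = (+0.99, -2.09);  n_3 = (-0.9037, -0.4281)
∠(n_1, n_3) = 175.93°
δ = |180° − 175.93°| = 4.07°
4.07° ≤ 2α = 11.42°  →  valid

δ = 4.07°, valid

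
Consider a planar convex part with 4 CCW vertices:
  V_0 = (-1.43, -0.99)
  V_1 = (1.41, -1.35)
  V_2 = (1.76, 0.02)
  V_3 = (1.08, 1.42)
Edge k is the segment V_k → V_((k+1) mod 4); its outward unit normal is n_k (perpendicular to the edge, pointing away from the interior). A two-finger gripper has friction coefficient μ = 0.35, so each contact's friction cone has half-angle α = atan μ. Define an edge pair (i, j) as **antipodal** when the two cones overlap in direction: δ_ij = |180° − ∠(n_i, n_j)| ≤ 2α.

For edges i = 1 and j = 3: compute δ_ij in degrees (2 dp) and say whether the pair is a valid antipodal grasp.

α = atan 0.35 = 19.29°;  2α = 38.58°
edge 1: e_1 = (+0.35, +1.37);  n_1 = (+0.9689, -0.2475)
edge 3: e_3 = (-2.51, -2.41);  n_3 = (-0.6926, +0.7213)
∠(n_1, n_3) = 148.17°
δ = |180° − 148.17°| = 31.83°
31.83° ≤ 2α = 38.58°  →  valid

δ = 31.83°, valid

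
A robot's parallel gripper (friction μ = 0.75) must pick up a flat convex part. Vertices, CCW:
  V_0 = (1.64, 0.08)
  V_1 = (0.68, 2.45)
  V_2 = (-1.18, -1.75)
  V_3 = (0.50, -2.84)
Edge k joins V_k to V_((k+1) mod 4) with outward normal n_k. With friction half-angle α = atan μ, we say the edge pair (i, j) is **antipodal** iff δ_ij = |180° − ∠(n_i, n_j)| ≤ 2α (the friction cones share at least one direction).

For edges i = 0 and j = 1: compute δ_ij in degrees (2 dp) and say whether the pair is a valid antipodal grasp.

δ = 45.94°, valid

α = atan 0.75 = 36.87°;  2α = 73.74°
edge 0: e_0 = (-0.96, +2.37);  n_0 = (+0.9268, +0.3754)
edge 1: e_1 = (-1.86, -4.20);  n_1 = (-0.9143, +0.4049)
∠(n_0, n_1) = 134.06°
δ = |180° − 134.06°| = 45.94°
45.94° ≤ 2α = 73.74°  →  valid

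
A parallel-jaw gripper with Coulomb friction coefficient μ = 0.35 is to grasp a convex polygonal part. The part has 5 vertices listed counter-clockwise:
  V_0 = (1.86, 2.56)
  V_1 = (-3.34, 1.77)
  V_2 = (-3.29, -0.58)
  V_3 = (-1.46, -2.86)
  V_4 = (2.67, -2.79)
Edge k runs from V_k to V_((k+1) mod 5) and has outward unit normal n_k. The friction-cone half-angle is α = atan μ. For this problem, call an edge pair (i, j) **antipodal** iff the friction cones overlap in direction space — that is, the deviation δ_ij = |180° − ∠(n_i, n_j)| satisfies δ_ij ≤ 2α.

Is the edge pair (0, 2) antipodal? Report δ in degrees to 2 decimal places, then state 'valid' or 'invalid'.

δ = 59.89°, invalid

α = atan 0.35 = 19.29°;  2α = 38.58°
edge 0: e_0 = (-5.20, -0.79);  n_0 = (-0.1502, +0.9887)
edge 2: e_2 = (+1.83, -2.28);  n_2 = (-0.7799, -0.6259)
∠(n_0, n_2) = 120.11°
δ = |180° − 120.11°| = 59.89°
59.89° > 2α = 38.58°  →  invalid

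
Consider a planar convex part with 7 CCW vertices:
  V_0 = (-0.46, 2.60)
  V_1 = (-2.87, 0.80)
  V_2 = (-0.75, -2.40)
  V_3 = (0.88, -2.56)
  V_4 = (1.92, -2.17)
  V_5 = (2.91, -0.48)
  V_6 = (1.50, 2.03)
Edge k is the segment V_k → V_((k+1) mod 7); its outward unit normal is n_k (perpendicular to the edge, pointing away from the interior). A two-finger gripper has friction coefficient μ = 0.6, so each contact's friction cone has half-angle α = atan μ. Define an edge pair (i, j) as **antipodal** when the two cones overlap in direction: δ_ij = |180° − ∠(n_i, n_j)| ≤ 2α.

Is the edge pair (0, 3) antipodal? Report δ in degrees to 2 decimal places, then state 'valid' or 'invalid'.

δ = 16.20°, valid

α = atan 0.6 = 30.96°;  2α = 61.93°
edge 0: e_0 = (-2.41, -1.80);  n_0 = (-0.5984, +0.8012)
edge 3: e_3 = (+1.04, +0.39);  n_3 = (+0.3511, -0.9363)
∠(n_0, n_3) = 163.80°
δ = |180° − 163.80°| = 16.20°
16.20° ≤ 2α = 61.93°  →  valid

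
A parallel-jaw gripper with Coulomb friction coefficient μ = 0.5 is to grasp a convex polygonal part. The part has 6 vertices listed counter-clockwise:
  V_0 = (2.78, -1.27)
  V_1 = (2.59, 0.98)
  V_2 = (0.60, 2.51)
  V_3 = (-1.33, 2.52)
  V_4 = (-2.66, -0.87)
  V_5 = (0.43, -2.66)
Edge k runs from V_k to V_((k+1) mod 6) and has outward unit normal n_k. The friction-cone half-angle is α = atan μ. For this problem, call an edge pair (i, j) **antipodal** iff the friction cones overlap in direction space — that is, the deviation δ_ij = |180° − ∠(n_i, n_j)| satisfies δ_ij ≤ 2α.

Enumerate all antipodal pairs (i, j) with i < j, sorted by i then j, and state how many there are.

α = atan 0.5 = 26.57°;  2α = 53.13°
n_0 = (+0.9965, +0.0841)
n_1 = (+0.6095, +0.7928)
n_2 = (+0.0052, +1.0000)
n_3 = (-0.9309, +0.3652)
n_4 = (-0.5013, -0.8653)
n_5 = (+0.5091, -0.8607)
  (0,1): δ = 132.38°  ·
  (0,2): δ = 95.12°  ·
  (0,3): δ = 26.25°  ✓
  (0,4): δ = 55.09°  ·
  (0,5): δ = 115.78°  ·
  (1,2): δ = 142.74°  ·
  (1,3): δ = 73.87°  ·
  (1,4): δ = 7.47°  ✓
  (1,5): δ = 68.16°  ·
  (2,3): δ = 111.12°  ·
  (2,4): δ = 29.79°  ✓
  (2,5): δ = 30.90°  ✓
  (3,4): δ = 98.66°  ·
  (3,5): δ = 37.97°  ✓
  (4,5): δ = 119.31°  ·
antipodal pairs: 5

count = 5; pairs: (0,3), (1,4), (2,4), (2,5), (3,5)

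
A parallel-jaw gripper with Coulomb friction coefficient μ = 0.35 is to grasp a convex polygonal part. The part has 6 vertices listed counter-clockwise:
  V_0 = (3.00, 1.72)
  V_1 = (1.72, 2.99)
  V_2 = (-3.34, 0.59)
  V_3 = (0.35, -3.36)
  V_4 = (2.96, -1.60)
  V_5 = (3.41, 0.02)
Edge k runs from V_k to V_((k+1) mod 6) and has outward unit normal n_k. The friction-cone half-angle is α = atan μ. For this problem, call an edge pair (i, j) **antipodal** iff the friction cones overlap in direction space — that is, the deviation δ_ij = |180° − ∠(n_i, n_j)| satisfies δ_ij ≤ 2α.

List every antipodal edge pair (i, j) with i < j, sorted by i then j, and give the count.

α = atan 0.35 = 19.29°;  2α = 38.58°
n_0 = (+0.7043, +0.7099)
n_1 = (-0.4285, +0.9035)
n_2 = (-0.7307, -0.6826)
n_3 = (+0.5591, -0.8291)
n_4 = (+0.9635, -0.2676)
n_5 = (+0.9721, +0.2345)
  (0,1): δ = 109.85°  ·
  (0,2): δ = 2.17°  ✓
  (0,3): δ = 78.77°  ·
  (0,4): δ = 119.25°  ·
  (0,5): δ = 148.33°  ·
  (1,2): δ = 72.32°  ·
  (1,3): δ = 8.62°  ✓
  (1,4): δ = 49.10°  ·
  (1,5): δ = 78.18°  ·
  (2,3): δ = 99.06°  ·
  (2,4): δ = 58.58°  ·
  (2,5): δ = 29.49°  ✓
  (3,4): δ = 139.52°  ·
  (3,5): δ = 110.43°  ·
  (4,5): δ = 150.92°  ·
antipodal pairs: 3

count = 3; pairs: (0,2), (1,3), (2,5)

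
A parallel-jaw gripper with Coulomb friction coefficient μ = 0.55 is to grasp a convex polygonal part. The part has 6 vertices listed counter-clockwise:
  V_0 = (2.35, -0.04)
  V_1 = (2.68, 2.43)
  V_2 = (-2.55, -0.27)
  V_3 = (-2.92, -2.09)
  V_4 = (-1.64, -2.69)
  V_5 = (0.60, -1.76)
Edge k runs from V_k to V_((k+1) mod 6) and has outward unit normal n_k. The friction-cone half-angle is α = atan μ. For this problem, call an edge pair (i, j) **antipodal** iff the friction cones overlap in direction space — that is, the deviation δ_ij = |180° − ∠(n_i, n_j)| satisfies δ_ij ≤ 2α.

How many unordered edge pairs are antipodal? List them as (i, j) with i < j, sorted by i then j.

α = atan 0.55 = 28.81°;  2α = 57.62°
n_0 = (+0.9912, -0.1324)
n_1 = (-0.4587, +0.8886)
n_2 = (-0.9800, +0.1992)
n_3 = (-0.4244, -0.9055)
n_4 = (+0.3834, -0.9236)
n_5 = (+0.7010, -0.7132)
  (0,1): δ = 55.09°  ✓
  (0,2): δ = 3.88°  ✓
  (0,3): δ = 72.50°  ·
  (0,4): δ = 120.16°  ·
  (0,5): δ = 142.11°  ·
  (1,2): δ = 128.80°  ·
  (1,3): δ = 52.42°  ✓
  (1,4): δ = 4.76°  ✓
  (1,5): δ = 17.20°  ✓
  (2,3): δ = 103.62°  ·
  (2,4): δ = 55.96°  ✓
  (2,5): δ = 34.00°  ✓
  (3,4): δ = 132.34°  ·
  (3,5): δ = 110.38°  ·
  (4,5): δ = 158.04°  ·
antipodal pairs: 7

count = 7; pairs: (0,1), (0,2), (1,3), (1,4), (1,5), (2,4), (2,5)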